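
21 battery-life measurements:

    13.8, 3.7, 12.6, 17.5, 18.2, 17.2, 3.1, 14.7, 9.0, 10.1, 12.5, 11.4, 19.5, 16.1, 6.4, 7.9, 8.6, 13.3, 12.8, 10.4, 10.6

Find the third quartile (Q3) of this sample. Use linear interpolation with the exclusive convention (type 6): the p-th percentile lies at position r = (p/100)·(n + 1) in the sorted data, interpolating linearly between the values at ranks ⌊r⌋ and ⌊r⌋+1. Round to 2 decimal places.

Sorted: 3.1, 3.7, 6.4, 7.9, 8.6, 9.0, 10.1, 10.4, 10.6, 11.4, 12.5, 12.6, 12.8, 13.3, 13.8, 14.7, 16.1, 17.2, 17.5, 18.2, 19.5.
n = 21.
r = (75/100)·(21 + 1) = 16.5.
Rank 16 is 14.7 and rank 17 is 16.1.
Interpolate: 14.7 + 0.5·(16.1 − 14.7) = 14.7 + 0.5·1.4 = 15.4.

15.40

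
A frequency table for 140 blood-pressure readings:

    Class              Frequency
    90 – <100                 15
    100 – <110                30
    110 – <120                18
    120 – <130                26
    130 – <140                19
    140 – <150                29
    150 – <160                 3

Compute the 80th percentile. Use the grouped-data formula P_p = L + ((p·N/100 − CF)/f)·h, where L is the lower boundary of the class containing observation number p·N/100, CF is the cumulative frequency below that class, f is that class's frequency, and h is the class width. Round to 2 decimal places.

N = 140; target position k = 80/100 · 140 = 112.
Cumulative frequencies: 15, 45, 63, 89, 108, 137, 140.
Observation 112 falls in the class 140 – <150.
L = 140, CF = 108, f = 29, h = 10.
P80 = 140 + ((112 − 108)/29)·10 = 140 + 1.37931 = 141.379.

141.38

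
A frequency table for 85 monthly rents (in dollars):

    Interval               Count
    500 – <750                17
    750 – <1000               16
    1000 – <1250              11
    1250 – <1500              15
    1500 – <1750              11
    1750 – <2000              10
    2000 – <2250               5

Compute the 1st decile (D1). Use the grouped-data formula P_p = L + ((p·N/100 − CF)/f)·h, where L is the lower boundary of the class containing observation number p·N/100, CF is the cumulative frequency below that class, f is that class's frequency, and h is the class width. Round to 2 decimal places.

625.00

N = 85; target position k = 10/100 · 85 = 8.5.
Cumulative frequencies: 17, 33, 44, 59, 70, 80, 85.
Observation 8.5 falls in the class 500 – <750.
L = 500, CF = 0, f = 17, h = 250.
P10 = 500 + ((8.5 − 0)/17)·250 = 500 + 125 = 625.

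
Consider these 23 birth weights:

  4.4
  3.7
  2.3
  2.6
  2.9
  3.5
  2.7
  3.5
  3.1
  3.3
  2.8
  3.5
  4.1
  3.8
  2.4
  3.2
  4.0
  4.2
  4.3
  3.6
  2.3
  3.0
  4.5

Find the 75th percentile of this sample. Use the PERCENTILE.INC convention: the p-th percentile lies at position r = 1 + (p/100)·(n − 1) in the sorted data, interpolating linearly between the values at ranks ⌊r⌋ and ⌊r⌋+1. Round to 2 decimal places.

Sorted: 2.3, 2.3, 2.4, 2.6, 2.7, 2.8, 2.9, 3.0, 3.1, 3.2, 3.3, 3.5, 3.5, 3.5, 3.6, 3.7, 3.8, 4.0, 4.1, 4.2, 4.3, 4.4, 4.5.
n = 23.
r = 1 + (75/100)·(23 − 1) = 1 + 16.5 = 17.5.
Rank 17 is 3.8 and rank 18 is 4.0.
Interpolate: 3.8 + 0.5·(4.0 − 3.8) = 3.8 + 0.5·0.2 = 3.9.

3.90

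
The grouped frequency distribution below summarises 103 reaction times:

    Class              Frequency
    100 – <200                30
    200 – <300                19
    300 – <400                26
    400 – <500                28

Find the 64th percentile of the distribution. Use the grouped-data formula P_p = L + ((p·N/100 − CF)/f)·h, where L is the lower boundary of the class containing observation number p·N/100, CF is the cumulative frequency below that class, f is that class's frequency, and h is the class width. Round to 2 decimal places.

365.08

N = 103; target position k = 64/100 · 103 = 65.92.
Cumulative frequencies: 30, 49, 75, 103.
Observation 65.92 falls in the class 300 – <400.
L = 300, CF = 49, f = 26, h = 100.
P64 = 300 + ((65.92 − 49)/26)·100 = 300 + 65.0769 = 365.077.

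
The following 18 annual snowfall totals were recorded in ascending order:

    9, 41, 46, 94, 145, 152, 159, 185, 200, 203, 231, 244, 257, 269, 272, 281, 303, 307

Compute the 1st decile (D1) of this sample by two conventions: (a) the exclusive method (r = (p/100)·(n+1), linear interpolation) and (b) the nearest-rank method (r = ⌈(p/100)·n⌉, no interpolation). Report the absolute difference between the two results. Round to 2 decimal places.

n = 18.
(a) r = 1.9; between ranks 1 (9) and 2 (41): 37.8.
(b) the nearest-rank method: rank 2 → 41.
|37.8 − 41| = 3.2.

3.20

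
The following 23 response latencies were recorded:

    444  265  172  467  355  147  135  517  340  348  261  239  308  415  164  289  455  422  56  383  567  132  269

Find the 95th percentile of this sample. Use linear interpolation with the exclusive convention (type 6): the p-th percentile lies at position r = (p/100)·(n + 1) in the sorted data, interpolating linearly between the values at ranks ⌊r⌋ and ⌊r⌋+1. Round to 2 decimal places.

Sorted: 56, 132, 135, 147, 164, 172, 239, 261, 265, 269, 289, 308, 340, 348, 355, 383, 415, 422, 444, 455, 467, 517, 567.
n = 23.
r = (95/100)·(23 + 1) = 22.8.
Rank 22 is 517 and rank 23 is 567.
Interpolate: 517 + 0.8·(567 − 517) = 517 + 0.8·50 = 557.

557.00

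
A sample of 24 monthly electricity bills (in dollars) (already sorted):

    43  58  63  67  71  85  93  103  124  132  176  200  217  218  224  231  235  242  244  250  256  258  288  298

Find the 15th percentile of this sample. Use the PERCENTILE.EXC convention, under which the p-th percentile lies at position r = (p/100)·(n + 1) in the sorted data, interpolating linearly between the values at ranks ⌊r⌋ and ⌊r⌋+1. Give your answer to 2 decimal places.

66.00

n = 24.
r = (15/100)·(24 + 1) = 3.75.
Rank 3 is 63 and rank 4 is 67.
Interpolate: 63 + 0.75·(67 − 63) = 63 + 0.75·4 = 66.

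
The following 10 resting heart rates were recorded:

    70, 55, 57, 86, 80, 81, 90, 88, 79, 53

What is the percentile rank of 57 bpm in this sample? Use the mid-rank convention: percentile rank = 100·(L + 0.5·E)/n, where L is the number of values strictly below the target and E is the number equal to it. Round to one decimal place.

25.0

Sorted: 53, 55, 57, 70, 79, 80, 81, 86, 88, 90.
Count below 57: L = 2; count equal: E = 1; n = 10.
Percentile rank = 100·(2 + 0.5·1)/10 = 100·2.5/10 = 25.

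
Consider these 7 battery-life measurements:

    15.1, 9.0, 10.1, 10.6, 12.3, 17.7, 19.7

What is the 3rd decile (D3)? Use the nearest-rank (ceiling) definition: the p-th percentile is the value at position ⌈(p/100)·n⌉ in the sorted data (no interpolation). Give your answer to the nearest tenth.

Sorted: 9.0, 10.1, 10.6, 12.3, 15.1, 17.7, 19.7.
n = 7.
Position = ⌈30/100 · 7⌉ = ⌈2.1⌉ = 3.
The value at rank 3 is 10.6.

10.6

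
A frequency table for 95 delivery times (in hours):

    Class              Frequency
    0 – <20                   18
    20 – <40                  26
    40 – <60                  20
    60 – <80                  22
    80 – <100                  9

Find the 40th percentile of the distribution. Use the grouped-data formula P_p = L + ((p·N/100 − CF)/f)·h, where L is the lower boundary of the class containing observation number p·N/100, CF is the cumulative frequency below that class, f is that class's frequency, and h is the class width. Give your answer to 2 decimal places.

35.38

N = 95; target position k = 40/100 · 95 = 38.
Cumulative frequencies: 18, 44, 64, 86, 95.
Observation 38 falls in the class 20 – <40.
L = 20, CF = 18, f = 26, h = 20.
P40 = 20 + ((38 − 18)/26)·20 = 20 + 15.3846 = 35.3846.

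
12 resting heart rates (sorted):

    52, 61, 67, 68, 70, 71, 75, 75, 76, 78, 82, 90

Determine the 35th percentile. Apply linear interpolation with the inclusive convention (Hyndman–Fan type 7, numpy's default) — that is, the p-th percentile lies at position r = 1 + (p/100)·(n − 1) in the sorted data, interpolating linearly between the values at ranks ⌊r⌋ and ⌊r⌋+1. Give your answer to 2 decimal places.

n = 12.
r = 1 + (35/100)·(12 − 1) = 1 + 3.85 = 4.85.
Rank 4 is 68 and rank 5 is 70.
Interpolate: 68 + 0.85·(70 − 68) = 68 + 0.85·2 = 69.7.

69.70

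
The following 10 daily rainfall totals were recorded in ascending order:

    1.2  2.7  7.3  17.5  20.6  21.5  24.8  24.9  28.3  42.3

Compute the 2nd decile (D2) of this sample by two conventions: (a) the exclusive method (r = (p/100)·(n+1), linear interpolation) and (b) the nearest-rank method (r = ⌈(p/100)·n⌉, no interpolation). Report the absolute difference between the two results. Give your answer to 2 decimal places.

n = 10.
(a) r = 2.2; between ranks 2 (2.7) and 3 (7.3): 3.62.
(b) the nearest-rank method: rank 2 → 2.7.
|3.62 − 2.7| = 0.92.

0.92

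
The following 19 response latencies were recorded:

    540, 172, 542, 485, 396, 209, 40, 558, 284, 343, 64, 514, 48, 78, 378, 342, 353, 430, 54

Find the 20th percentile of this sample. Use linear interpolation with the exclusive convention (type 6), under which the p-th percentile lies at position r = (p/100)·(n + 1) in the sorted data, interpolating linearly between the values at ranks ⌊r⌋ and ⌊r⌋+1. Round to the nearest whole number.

Sorted: 40, 48, 54, 64, 78, 172, 209, 284, 342, 343, 353, 378, 396, 430, 485, 514, 540, 542, 558.
n = 19.
r = (20/100)·(19 + 1) = 4.
r is an integer, so P20 is the value at rank 4: 64.

64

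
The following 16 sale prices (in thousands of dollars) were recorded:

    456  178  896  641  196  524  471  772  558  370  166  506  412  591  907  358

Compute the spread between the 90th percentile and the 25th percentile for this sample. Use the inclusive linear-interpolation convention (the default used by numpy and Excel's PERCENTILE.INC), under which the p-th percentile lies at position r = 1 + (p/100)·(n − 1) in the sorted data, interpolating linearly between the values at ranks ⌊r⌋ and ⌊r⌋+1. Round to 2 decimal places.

467.00

Sorted: 166, 178, 196, 358, 370, 412, 456, 471, 506, 524, 558, 591, 641, 772, 896, 907.
n = 16.
P25: r = 4.75; ranks 4–5 are 358, 370; interpolating gives 367.
P90: r = 14.5; ranks 14–15 are 772, 896; interpolating gives 834.
Difference: 834 − 367 = 467.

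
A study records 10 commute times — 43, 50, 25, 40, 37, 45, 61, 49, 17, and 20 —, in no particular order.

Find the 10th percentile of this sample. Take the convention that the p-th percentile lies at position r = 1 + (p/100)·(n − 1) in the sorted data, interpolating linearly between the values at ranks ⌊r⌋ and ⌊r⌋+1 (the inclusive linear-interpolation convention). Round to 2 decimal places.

Sorted: 17, 20, 25, 37, 40, 43, 45, 49, 50, 61.
n = 10.
r = 1 + (10/100)·(10 − 1) = 1 + 0.9 = 1.9.
Rank 1 is 17 and rank 2 is 20.
Interpolate: 17 + 0.9·(20 − 17) = 17 + 0.9·3 = 19.7.

19.70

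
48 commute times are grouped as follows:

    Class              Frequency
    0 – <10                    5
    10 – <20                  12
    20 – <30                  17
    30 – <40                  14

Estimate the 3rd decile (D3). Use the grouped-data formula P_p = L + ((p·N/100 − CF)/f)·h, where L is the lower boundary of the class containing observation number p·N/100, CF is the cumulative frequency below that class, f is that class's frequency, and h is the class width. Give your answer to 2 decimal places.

N = 48; target position k = 30/100 · 48 = 14.4.
Cumulative frequencies: 5, 17, 34, 48.
Observation 14.4 falls in the class 10 – <20.
L = 10, CF = 5, f = 12, h = 10.
P30 = 10 + ((14.4 − 5)/12)·10 = 10 + 7.83333 = 17.8333.

17.83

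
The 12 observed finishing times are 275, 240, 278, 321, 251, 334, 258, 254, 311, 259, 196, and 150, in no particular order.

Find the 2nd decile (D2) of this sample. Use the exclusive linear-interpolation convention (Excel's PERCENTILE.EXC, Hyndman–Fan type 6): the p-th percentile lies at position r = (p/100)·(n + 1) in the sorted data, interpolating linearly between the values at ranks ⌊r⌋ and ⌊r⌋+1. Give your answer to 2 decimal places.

Sorted: 150, 196, 240, 251, 254, 258, 259, 275, 278, 311, 321, 334.
n = 12.
r = (20/100)·(12 + 1) = 2.6.
Rank 2 is 196 and rank 3 is 240.
Interpolate: 196 + 0.6·(240 − 196) = 196 + 0.6·44 = 222.4.

222.40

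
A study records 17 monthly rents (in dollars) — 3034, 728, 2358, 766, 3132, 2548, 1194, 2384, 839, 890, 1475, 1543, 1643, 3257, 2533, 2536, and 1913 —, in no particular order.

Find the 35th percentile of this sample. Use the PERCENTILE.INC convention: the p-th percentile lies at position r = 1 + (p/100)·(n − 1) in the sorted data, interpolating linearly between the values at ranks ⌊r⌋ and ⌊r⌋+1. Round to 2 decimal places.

1515.80

Sorted: 728, 766, 839, 890, 1194, 1475, 1543, 1643, 1913, 2358, 2384, 2533, 2536, 2548, 3034, 3132, 3257.
n = 17.
r = 1 + (35/100)·(17 − 1) = 1 + 5.6 = 6.6.
Rank 6 is 1475 and rank 7 is 1543.
Interpolate: 1475 + 0.6·(1543 − 1475) = 1475 + 0.6·68 = 1515.8.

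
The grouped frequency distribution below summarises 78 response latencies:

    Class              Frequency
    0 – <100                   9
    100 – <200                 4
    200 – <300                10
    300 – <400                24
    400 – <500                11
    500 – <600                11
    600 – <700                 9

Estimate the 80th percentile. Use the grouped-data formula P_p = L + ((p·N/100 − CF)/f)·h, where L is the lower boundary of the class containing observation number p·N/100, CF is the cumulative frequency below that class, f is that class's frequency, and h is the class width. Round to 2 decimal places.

540.00

N = 78; target position k = 80/100 · 78 = 62.4.
Cumulative frequencies: 9, 13, 23, 47, 58, 69, 78.
Observation 62.4 falls in the class 500 – <600.
L = 500, CF = 58, f = 11, h = 100.
P80 = 500 + ((62.4 − 58)/11)·100 = 500 + 40 = 540.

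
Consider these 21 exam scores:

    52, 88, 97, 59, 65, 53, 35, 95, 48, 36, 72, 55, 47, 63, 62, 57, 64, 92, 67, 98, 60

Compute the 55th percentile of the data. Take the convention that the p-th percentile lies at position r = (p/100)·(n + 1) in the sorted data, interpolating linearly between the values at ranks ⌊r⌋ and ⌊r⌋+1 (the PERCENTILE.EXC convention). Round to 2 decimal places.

Sorted: 35, 36, 47, 48, 52, 53, 55, 57, 59, 60, 62, 63, 64, 65, 67, 72, 88, 92, 95, 97, 98.
n = 21.
r = (55/100)·(21 + 1) = 12.1.
Rank 12 is 63 and rank 13 is 64.
Interpolate: 63 + 0.1·(64 − 63) = 63 + 0.1·1 = 63.1.

63.10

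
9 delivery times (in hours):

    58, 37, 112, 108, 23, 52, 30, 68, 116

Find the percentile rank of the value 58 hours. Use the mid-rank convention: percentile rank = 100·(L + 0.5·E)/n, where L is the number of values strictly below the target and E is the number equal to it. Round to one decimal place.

Sorted: 23, 30, 37, 52, 58, 68, 108, 112, 116.
Count below 58: L = 4; count equal: E = 1; n = 9.
Percentile rank = 100·(4 + 0.5·1)/9 = 100·4.5/9 = 50.

50.0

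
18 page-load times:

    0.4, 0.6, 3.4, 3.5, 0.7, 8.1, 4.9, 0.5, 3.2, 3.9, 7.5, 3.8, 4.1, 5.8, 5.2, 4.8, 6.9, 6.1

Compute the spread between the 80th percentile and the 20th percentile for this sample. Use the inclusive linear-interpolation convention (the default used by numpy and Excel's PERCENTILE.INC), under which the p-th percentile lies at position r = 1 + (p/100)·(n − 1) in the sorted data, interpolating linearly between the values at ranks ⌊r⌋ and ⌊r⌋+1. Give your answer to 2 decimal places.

Sorted: 0.4, 0.5, 0.6, 0.7, 3.2, 3.4, 3.5, 3.8, 3.9, 4.1, 4.8, 4.9, 5.2, 5.8, 6.1, 6.9, 7.5, 8.1.
n = 18.
P20: r = 4.4; ranks 4–5 are 0.7, 3.2; interpolating gives 1.7.
P80: r = 14.6; ranks 14–15 are 5.8, 6.1; interpolating gives 5.98.
Difference: 5.98 − 1.7 = 4.28.

4.28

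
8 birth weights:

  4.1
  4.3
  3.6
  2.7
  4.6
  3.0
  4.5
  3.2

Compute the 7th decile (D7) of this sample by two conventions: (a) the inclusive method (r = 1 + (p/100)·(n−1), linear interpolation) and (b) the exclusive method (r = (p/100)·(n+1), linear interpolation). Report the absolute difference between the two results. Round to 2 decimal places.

Sorted: 2.7, 3.0, 3.2, 3.6, 4.1, 4.3, 4.5, 4.6.
n = 8.
(a) r = 5.9; between ranks 5 (4.1) and 6 (4.3): 4.28.
(b) r = 6.3; between ranks 6 (4.3) and 7 (4.5): 4.36.
|4.28 − 4.36| = 0.08.

0.08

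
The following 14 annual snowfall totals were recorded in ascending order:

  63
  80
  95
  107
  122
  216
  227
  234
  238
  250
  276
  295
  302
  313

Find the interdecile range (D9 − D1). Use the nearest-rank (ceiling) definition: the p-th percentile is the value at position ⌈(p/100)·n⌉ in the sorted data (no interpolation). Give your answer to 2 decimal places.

n = 14.
P10: rank ⌈10/100·14⌉ = 2 → 80.
P90: rank ⌈90/100·14⌉ = 13 → 302.
Difference: 302 − 80 = 222.

222.00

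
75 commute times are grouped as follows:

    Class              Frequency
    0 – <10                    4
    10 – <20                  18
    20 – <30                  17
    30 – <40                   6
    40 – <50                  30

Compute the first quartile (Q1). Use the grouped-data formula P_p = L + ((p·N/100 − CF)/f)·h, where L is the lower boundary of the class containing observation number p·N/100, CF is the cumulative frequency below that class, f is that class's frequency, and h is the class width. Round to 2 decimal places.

18.19

N = 75; target position k = 25/100 · 75 = 18.75.
Cumulative frequencies: 4, 22, 39, 45, 75.
Observation 18.75 falls in the class 10 – <20.
L = 10, CF = 4, f = 18, h = 10.
P25 = 10 + ((18.75 − 4)/18)·10 = 10 + 8.19444 = 18.1944.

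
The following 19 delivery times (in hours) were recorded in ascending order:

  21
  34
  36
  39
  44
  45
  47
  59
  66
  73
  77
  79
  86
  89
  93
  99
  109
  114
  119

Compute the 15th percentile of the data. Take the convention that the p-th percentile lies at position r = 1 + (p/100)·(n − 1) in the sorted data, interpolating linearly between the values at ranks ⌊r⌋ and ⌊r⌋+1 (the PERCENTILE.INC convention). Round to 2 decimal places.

38.10

n = 19.
r = 1 + (15/100)·(19 − 1) = 1 + 2.7 = 3.7.
Rank 3 is 36 and rank 4 is 39.
Interpolate: 36 + 0.7·(39 − 36) = 36 + 0.7·3 = 38.1.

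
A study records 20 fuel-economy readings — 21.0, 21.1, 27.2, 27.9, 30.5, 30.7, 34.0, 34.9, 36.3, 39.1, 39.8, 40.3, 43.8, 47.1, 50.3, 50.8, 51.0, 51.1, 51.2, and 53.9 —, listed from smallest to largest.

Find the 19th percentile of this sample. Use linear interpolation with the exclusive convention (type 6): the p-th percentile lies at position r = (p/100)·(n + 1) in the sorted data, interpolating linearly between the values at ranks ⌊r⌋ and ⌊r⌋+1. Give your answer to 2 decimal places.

27.89

n = 20.
r = (19/100)·(20 + 1) = 3.99.
Rank 3 is 27.2 and rank 4 is 27.9.
Interpolate: 27.2 + 0.99·(27.9 − 27.2) = 27.2 + 0.99·0.7 = 27.893.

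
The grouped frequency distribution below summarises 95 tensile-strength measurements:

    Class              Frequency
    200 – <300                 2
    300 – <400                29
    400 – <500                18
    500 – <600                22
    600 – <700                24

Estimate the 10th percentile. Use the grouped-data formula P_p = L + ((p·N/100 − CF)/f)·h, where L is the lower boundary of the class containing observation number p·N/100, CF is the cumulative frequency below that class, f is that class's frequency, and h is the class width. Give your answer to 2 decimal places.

325.86

N = 95; target position k = 10/100 · 95 = 9.5.
Cumulative frequencies: 2, 31, 49, 71, 95.
Observation 9.5 falls in the class 300 – <400.
L = 300, CF = 2, f = 29, h = 100.
P10 = 300 + ((9.5 − 2)/29)·100 = 300 + 25.8621 = 325.862.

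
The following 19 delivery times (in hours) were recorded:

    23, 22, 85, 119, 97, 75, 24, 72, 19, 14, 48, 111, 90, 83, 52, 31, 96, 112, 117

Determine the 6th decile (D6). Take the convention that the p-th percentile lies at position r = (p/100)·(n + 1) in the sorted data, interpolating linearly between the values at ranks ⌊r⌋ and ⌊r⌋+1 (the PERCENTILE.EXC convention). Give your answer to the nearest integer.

Sorted: 14, 19, 22, 23, 24, 31, 48, 52, 72, 75, 83, 85, 90, 96, 97, 111, 112, 117, 119.
n = 19.
r = (60/100)·(19 + 1) = 12.
r is an integer, so P60 is the value at rank 12: 85.

85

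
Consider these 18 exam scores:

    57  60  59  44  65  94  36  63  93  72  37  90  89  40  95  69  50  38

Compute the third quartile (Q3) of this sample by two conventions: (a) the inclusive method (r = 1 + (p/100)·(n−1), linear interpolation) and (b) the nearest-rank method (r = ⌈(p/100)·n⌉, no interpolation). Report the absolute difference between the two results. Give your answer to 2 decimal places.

4.25

Sorted: 36, 37, 38, 40, 44, 50, 57, 59, 60, 63, 65, 69, 72, 89, 90, 93, 94, 95.
n = 18.
(a) r = 13.75; between ranks 13 (72) and 14 (89): 84.75.
(b) the nearest-rank method: rank 14 → 89.
|84.75 − 89| = 4.25.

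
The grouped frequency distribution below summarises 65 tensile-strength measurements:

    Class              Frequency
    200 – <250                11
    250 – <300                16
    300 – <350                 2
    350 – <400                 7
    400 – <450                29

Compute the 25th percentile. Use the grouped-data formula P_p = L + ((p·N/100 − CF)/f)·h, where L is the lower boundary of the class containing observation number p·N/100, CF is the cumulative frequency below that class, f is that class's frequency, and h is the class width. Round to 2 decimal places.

N = 65; target position k = 25/100 · 65 = 16.25.
Cumulative frequencies: 11, 27, 29, 36, 65.
Observation 16.25 falls in the class 250 – <300.
L = 250, CF = 11, f = 16, h = 50.
P25 = 250 + ((16.25 − 11)/16)·50 = 250 + 16.4062 = 266.406.

266.41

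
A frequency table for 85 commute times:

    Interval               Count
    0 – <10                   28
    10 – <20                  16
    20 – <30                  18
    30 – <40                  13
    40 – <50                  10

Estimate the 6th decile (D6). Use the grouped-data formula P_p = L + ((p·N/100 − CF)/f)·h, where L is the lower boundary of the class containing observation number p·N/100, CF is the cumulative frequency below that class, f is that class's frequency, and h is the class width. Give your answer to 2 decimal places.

23.89

N = 85; target position k = 60/100 · 85 = 51.
Cumulative frequencies: 28, 44, 62, 75, 85.
Observation 51 falls in the class 20 – <30.
L = 20, CF = 44, f = 18, h = 10.
P60 = 20 + ((51 − 44)/18)·10 = 20 + 3.88889 = 23.8889.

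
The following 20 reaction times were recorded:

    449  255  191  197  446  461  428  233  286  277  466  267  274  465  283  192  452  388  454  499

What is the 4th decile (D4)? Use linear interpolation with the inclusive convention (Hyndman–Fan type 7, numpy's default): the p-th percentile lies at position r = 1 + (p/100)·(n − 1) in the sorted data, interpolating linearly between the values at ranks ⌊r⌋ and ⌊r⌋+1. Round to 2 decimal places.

Sorted: 191, 192, 197, 233, 255, 267, 274, 277, 283, 286, 388, 428, 446, 449, 452, 454, 461, 465, 466, 499.
n = 20.
r = 1 + (40/100)·(20 − 1) = 1 + 7.6 = 8.6.
Rank 8 is 277 and rank 9 is 283.
Interpolate: 277 + 0.6·(283 − 277) = 277 + 0.6·6 = 280.6.

280.60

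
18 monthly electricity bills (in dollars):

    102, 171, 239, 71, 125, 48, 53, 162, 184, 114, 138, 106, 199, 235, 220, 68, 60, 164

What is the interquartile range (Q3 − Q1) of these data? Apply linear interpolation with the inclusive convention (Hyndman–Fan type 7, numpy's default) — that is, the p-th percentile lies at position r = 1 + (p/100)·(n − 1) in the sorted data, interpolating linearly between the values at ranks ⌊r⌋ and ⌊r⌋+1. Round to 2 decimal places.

Sorted: 48, 53, 60, 68, 71, 102, 106, 114, 125, 138, 162, 164, 171, 184, 199, 220, 235, 239.
n = 18.
P25: r = 5.25; ranks 5–6 are 71, 102; interpolating gives 78.75.
P75: r = 13.75; ranks 13–14 are 171, 184; interpolating gives 180.75.
Difference: 180.75 − 78.75 = 102.

102.00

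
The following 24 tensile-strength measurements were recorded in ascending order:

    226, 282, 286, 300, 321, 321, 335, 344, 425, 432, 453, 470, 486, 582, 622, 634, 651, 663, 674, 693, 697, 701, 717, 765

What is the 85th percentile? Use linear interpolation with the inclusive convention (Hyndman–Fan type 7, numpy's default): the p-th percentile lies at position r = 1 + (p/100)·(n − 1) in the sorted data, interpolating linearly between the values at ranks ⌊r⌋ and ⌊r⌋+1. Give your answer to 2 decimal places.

n = 24.
r = 1 + (85/100)·(24 − 1) = 1 + 19.55 = 20.55.
Rank 20 is 693 and rank 21 is 697.
Interpolate: 693 + 0.55·(697 − 693) = 693 + 0.55·4 = 695.2.

695.20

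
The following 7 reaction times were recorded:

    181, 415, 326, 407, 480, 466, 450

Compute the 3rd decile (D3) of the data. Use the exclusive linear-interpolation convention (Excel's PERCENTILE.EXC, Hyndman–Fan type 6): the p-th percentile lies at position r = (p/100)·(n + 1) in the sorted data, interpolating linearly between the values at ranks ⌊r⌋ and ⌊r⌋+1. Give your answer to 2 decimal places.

358.40

Sorted: 181, 326, 407, 415, 450, 466, 480.
n = 7.
r = (30/100)·(7 + 1) = 2.4.
Rank 2 is 326 and rank 3 is 407.
Interpolate: 326 + 0.4·(407 − 326) = 326 + 0.4·81 = 358.4.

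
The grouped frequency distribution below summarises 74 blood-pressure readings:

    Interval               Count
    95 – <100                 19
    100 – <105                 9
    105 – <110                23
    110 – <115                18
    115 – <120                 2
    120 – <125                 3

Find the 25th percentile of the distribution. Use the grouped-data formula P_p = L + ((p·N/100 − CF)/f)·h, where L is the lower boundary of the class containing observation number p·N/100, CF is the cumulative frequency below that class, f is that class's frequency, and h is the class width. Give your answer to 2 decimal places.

99.87

N = 74; target position k = 25/100 · 74 = 18.5.
Cumulative frequencies: 19, 28, 51, 69, 71, 74.
Observation 18.5 falls in the class 95 – <100.
L = 95, CF = 0, f = 19, h = 5.
P25 = 95 + ((18.5 − 0)/19)·5 = 95 + 4.86842 = 99.8684.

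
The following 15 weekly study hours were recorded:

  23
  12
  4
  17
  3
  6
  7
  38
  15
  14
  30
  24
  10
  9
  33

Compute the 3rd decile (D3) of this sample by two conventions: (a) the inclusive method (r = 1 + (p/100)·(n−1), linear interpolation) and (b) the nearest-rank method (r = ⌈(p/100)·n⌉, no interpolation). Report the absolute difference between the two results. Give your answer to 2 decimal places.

0.20

Sorted: 3, 4, 6, 7, 9, 10, 12, 14, 15, 17, 23, 24, 30, 33, 38.
n = 15.
(a) r = 5.2; between ranks 5 (9) and 6 (10): 9.2.
(b) the nearest-rank method: rank 5 → 9.
|9.2 − 9| = 0.2.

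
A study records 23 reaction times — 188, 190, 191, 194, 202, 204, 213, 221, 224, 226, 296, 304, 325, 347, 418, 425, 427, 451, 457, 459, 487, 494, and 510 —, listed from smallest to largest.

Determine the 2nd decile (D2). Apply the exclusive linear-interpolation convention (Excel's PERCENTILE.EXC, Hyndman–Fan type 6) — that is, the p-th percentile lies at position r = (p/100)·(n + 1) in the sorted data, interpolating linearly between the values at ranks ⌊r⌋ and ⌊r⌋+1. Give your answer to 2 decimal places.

200.40

n = 23.
r = (20/100)·(23 + 1) = 4.8.
Rank 4 is 194 and rank 5 is 202.
Interpolate: 194 + 0.8·(202 − 194) = 194 + 0.8·8 = 200.4.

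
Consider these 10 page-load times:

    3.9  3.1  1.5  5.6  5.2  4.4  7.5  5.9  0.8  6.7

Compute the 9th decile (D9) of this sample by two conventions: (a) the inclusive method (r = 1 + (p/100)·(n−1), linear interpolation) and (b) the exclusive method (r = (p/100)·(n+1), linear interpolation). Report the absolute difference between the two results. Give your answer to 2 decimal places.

Sorted: 0.8, 1.5, 3.1, 3.9, 4.4, 5.2, 5.6, 5.9, 6.7, 7.5.
n = 10.
(a) r = 9.1; between ranks 9 (6.7) and 10 (7.5): 6.78.
(b) r = 9.9; between ranks 9 (6.7) and 10 (7.5): 7.42.
|6.78 − 7.42| = 0.64.

0.64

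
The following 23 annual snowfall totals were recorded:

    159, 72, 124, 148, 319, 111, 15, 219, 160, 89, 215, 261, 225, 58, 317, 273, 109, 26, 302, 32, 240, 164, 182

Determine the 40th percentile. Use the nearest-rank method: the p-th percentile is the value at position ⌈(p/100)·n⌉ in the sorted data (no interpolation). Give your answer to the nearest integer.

Sorted: 15, 26, 32, 58, 72, 89, 109, 111, 124, 148, 159, 160, 164, 182, 215, 219, 225, 240, 261, 273, 302, 317, 319.
n = 23.
Position = ⌈40/100 · 23⌉ = ⌈9.2⌉ = 10.
The value at rank 10 is 148.

148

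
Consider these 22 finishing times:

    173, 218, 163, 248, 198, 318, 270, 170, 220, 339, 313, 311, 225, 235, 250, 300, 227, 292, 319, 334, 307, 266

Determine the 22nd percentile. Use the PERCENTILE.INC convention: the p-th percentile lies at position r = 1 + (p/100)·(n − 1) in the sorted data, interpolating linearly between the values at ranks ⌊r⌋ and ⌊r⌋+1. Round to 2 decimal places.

Sorted: 163, 170, 173, 198, 218, 220, 225, 227, 235, 248, 250, 266, 270, 292, 300, 307, 311, 313, 318, 319, 334, 339.
n = 22.
r = 1 + (22/100)·(22 − 1) = 1 + 4.62 = 5.62.
Rank 5 is 218 and rank 6 is 220.
Interpolate: 218 + 0.62·(220 − 218) = 218 + 0.62·2 = 219.24.

219.24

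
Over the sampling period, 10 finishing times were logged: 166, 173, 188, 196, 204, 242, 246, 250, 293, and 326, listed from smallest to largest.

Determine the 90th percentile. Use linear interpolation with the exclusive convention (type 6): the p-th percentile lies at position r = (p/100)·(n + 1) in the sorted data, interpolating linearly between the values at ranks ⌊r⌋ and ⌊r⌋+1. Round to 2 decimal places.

322.70

n = 10.
r = (90/100)·(10 + 1) = 9.9.
Rank 9 is 293 and rank 10 is 326.
Interpolate: 293 + 0.9·(326 − 293) = 293 + 0.9·33 = 322.7.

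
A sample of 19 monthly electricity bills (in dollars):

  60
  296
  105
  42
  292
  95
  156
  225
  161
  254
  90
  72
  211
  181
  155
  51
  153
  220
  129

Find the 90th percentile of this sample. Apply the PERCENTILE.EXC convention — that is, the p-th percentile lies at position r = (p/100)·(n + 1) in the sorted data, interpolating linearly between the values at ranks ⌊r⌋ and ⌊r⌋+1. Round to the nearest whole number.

292

Sorted: 42, 51, 60, 72, 90, 95, 105, 129, 153, 155, 156, 161, 181, 211, 220, 225, 254, 292, 296.
n = 19.
r = (90/100)·(19 + 1) = 18.
r is an integer, so P90 is the value at rank 18: 292.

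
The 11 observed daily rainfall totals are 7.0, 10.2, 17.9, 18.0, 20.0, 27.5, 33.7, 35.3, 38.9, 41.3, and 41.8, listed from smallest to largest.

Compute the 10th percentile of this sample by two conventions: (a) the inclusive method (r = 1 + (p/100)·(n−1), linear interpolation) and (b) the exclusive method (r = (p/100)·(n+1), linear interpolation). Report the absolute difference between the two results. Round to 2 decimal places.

2.56

n = 11.
(a) r = 2 → value at rank 2 = 10.2.
(b) r = 1.2; between ranks 1 (7.0) and 2 (10.2): 7.64.
|10.2 − 7.64| = 2.56.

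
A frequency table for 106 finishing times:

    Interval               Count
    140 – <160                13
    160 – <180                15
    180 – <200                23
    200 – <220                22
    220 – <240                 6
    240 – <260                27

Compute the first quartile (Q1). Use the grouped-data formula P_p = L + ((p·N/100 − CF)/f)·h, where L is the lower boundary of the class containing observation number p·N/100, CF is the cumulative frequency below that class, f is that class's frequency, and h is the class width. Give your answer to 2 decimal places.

178.00

N = 106; target position k = 25/100 · 106 = 26.5.
Cumulative frequencies: 13, 28, 51, 73, 79, 106.
Observation 26.5 falls in the class 160 – <180.
L = 160, CF = 13, f = 15, h = 20.
P25 = 160 + ((26.5 − 13)/15)·20 = 160 + 18 = 178.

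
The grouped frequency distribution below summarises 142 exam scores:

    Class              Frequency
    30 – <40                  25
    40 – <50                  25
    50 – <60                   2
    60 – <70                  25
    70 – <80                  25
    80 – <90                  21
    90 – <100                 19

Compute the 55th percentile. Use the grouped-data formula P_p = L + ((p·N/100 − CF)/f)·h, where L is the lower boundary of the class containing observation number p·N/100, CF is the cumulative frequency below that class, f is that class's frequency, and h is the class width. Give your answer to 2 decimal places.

70.44

N = 142; target position k = 55/100 · 142 = 78.1.
Cumulative frequencies: 25, 50, 52, 77, 102, 123, 142.
Observation 78.1 falls in the class 70 – <80.
L = 70, CF = 77, f = 25, h = 10.
P55 = 70 + ((78.1 − 77)/25)·10 = 70 + 0.44 = 70.44.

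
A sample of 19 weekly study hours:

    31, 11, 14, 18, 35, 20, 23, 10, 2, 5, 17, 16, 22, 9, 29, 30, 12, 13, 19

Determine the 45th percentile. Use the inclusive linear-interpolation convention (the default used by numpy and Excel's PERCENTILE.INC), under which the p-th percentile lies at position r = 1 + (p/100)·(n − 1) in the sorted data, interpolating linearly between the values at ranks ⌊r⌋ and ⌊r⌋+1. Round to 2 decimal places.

16.10

Sorted: 2, 5, 9, 10, 11, 12, 13, 14, 16, 17, 18, 19, 20, 22, 23, 29, 30, 31, 35.
n = 19.
r = 1 + (45/100)·(19 − 1) = 1 + 8.1 = 9.1.
Rank 9 is 16 and rank 10 is 17.
Interpolate: 16 + 0.1·(17 − 16) = 16 + 0.1·1 = 16.1.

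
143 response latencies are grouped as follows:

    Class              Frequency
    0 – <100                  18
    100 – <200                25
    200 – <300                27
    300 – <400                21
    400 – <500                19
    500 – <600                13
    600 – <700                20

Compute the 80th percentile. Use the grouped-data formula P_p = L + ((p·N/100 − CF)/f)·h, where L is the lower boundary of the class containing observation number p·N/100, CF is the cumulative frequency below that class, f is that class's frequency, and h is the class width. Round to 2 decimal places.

N = 143; target position k = 80/100 · 143 = 114.4.
Cumulative frequencies: 18, 43, 70, 91, 110, 123, 143.
Observation 114.4 falls in the class 500 – <600.
L = 500, CF = 110, f = 13, h = 100.
P80 = 500 + ((114.4 − 110)/13)·100 = 500 + 33.8462 = 533.846.

533.85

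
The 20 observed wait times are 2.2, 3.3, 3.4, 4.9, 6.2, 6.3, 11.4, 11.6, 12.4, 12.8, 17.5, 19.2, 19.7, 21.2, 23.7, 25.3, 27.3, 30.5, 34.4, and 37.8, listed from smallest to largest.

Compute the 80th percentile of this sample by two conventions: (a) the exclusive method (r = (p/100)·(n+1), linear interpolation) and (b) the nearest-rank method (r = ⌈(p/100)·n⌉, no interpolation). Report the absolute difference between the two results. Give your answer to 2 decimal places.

1.60

n = 20.
(a) r = 16.8; between ranks 16 (25.3) and 17 (27.3): 26.9.
(b) the nearest-rank method: rank 16 → 25.3.
|26.9 − 25.3| = 1.6.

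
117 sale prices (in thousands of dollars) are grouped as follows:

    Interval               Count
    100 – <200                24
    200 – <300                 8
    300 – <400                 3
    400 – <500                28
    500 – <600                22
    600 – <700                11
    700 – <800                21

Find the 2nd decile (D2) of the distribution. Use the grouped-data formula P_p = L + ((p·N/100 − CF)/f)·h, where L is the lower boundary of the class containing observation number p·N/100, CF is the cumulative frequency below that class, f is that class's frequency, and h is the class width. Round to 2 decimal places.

N = 117; target position k = 20/100 · 117 = 23.4.
Cumulative frequencies: 24, 32, 35, 63, 85, 96, 117.
Observation 23.4 falls in the class 100 – <200.
L = 100, CF = 0, f = 24, h = 100.
P20 = 100 + ((23.4 − 0)/24)·100 = 100 + 97.5 = 197.5.

197.50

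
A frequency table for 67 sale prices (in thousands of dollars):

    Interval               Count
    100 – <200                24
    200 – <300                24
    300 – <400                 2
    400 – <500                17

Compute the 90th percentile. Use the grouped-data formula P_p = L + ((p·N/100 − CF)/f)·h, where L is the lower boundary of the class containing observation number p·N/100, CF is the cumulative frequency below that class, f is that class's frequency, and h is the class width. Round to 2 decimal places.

460.59

N = 67; target position k = 90/100 · 67 = 60.3.
Cumulative frequencies: 24, 48, 50, 67.
Observation 60.3 falls in the class 400 – <500.
L = 400, CF = 50, f = 17, h = 100.
P90 = 400 + ((60.3 − 50)/17)·100 = 400 + 60.5882 = 460.588.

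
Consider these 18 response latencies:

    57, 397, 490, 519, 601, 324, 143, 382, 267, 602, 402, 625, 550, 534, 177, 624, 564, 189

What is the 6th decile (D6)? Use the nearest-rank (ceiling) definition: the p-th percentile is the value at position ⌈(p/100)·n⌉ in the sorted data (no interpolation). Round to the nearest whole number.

Sorted: 57, 143, 177, 189, 267, 324, 382, 397, 402, 490, 519, 534, 550, 564, 601, 602, 624, 625.
n = 18.
Position = ⌈60/100 · 18⌉ = ⌈10.8⌉ = 11.
The value at rank 11 is 519.

519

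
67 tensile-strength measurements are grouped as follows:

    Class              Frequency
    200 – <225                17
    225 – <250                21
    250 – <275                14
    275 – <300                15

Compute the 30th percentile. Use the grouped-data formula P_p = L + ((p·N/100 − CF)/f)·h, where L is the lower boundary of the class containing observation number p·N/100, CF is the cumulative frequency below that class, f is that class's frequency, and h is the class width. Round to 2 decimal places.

N = 67; target position k = 30/100 · 67 = 20.1.
Cumulative frequencies: 17, 38, 52, 67.
Observation 20.1 falls in the class 225 – <250.
L = 225, CF = 17, f = 21, h = 25.
P30 = 225 + ((20.1 − 17)/21)·25 = 225 + 3.69048 = 228.69.

228.69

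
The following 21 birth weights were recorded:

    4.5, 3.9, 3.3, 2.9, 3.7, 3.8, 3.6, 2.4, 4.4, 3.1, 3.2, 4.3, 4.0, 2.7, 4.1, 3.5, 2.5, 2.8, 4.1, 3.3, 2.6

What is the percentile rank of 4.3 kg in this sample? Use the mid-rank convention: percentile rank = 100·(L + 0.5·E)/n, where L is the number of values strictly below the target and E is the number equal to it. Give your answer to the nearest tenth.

88.1

Sorted: 2.4, 2.5, 2.6, 2.7, 2.8, 2.9, 3.1, 3.2, 3.3, 3.3, 3.5, 3.6, 3.7, 3.8, 3.9, 4.0, 4.1, 4.1, 4.3, 4.4, 4.5.
Count below 4.3: L = 18; count equal: E = 1; n = 21.
Percentile rank = 100·(18 + 0.5·1)/21 = 100·18.5/21 = 88.1.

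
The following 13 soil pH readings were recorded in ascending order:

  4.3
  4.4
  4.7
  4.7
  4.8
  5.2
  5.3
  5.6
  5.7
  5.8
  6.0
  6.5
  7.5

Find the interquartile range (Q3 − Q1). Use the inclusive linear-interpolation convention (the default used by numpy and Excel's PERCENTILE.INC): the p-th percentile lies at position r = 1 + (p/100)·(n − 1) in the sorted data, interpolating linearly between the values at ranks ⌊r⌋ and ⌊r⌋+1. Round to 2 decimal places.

n = 13.
P25: r = 4 (integer) → 4.7.
P75: r = 10 (integer) → 5.8.
Difference: 5.8 − 4.7 = 1.1.

1.10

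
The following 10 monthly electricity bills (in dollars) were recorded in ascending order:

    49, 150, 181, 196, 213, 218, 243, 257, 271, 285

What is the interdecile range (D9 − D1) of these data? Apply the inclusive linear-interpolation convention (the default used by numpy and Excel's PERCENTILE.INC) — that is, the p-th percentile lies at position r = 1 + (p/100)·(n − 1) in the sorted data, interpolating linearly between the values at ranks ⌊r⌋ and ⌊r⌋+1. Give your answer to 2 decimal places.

132.50

n = 10.
P10: r = 1.9; ranks 1–2 are 49, 150; interpolating gives 139.9.
P90: r = 9.1; ranks 9–10 are 271, 285; interpolating gives 272.4.
Difference: 272.4 − 139.9 = 132.5.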